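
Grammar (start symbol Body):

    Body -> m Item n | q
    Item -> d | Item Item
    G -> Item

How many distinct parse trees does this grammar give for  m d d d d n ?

Parse trees for m d d d d n:
  [Body m [Item [Item d] [Item [Item d] [Item [Item d] [Item d]]]] n]
  [Body m [Item [Item d] [Item [Item [Item d] [Item d]] [Item d]]] n]
  [Body m [Item [Item [Item d] [Item d]] [Item [Item d] [Item d]]] n]
  [Body m [Item [Item [Item d] [Item [Item d] [Item d]]] [Item d]] n]
  [Body m [Item [Item [Item [Item d] [Item d]] [Item d]] [Item d]] n]

5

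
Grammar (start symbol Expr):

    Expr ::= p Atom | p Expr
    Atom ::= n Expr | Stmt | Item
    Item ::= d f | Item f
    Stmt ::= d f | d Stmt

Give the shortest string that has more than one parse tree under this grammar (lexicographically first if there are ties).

p d f

length 3: p d f has 2 parse trees

Two derivations of p d f:
  Expr ⇒ p Atom ⇒ p Stmt ⇒ p d f
  Expr ⇒ p Atom ⇒ p Item ⇒ p d f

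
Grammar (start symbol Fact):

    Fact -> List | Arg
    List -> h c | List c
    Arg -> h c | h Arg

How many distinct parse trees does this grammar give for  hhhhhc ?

1

Parse trees for hhhhhc:
  [Fact [Arg h [Arg h [Arg h [Arg h [Arg h c]]]]]]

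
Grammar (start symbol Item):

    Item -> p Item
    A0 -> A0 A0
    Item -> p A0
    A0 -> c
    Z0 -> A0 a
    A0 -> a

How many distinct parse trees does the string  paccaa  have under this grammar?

Parse trees for paccaa (showing first 6 of 14):
  [Item p [A0 [A0 a] [A0 [A0 c] [A0 [A0 c] [A0 [A0 a] [A0 a]]]]]]
  [Item p [A0 [A0 a] [A0 [A0 c] [A0 [A0 [A0 c] [A0 a]] [A0 a]]]]]
  [Item p [A0 [A0 a] [A0 [A0 [A0 c] [A0 c]] [A0 [A0 a] [A0 a]]]]]
  [Item p [A0 [A0 a] [A0 [A0 [A0 c] [A0 [A0 c] [A0 a]]] [A0 a]]]]
  [Item p [A0 [A0 a] [A0 [A0 [A0 [A0 c] [A0 c]] [A0 a]] [A0 a]]]]
  [Item p [A0 [A0 [A0 a] [A0 c]] [A0 [A0 c] [A0 [A0 a] [A0 a]]]]]

14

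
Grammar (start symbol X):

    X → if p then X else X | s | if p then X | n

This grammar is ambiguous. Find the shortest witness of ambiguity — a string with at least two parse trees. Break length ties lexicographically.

length 1: no string has ≥2 trees
length 4: no string has ≥2 trees
length 6: no string has ≥2 trees
length 7: no string has ≥2 trees
length 9: if p then if p then n else n has 2 parse trees

Two derivations of if p then if p then n else n:
  X ⇒ if p then X else X ⇒ if p then if p then X else X ⇒ if p then if p then n else X ⇒ if p then if p then n else n
  X ⇒ if p then X ⇒ if p then if p then X else X ⇒ if p then if p then n else X ⇒ if p then if p then n else n

if p then if p then n else n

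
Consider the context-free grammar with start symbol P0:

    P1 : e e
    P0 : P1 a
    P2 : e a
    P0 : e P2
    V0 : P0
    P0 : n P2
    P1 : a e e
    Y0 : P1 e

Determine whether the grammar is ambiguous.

Witness: e e a

Derivation 1: P0 ⇒ P1 a ⇒ e e a
Derivation 2: P0 ⇒ e P2 ⇒ e e a

Two distinct leftmost derivations for the same string.

Ambiguous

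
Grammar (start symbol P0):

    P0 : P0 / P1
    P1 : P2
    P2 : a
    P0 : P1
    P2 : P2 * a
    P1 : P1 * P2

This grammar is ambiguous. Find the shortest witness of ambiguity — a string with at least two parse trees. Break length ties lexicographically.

length 1: no string has ≥2 trees
length 3: a * a has 2 parse trees

Two derivations of a * a:
  P0 ⇒ P1 ⇒ P2 ⇒ P2 * a ⇒ a * a
  P0 ⇒ P1 ⇒ P1 * P2 ⇒ P2 * P2 ⇒ a * P2 ⇒ a * a

a * a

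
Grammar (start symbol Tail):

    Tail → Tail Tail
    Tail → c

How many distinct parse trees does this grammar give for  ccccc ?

Parse trees for ccccc (showing first 6 of 14):
  [Tail [Tail c] [Tail [Tail c] [Tail [Tail c] [Tail [Tail c] [Tail c]]]]]
  [Tail [Tail c] [Tail [Tail c] [Tail [Tail [Tail c] [Tail c]] [Tail c]]]]
  [Tail [Tail c] [Tail [Tail [Tail c] [Tail c]] [Tail [Tail c] [Tail c]]]]
  [Tail [Tail c] [Tail [Tail [Tail c] [Tail [Tail c] [Tail c]]] [Tail c]]]
  [Tail [Tail c] [Tail [Tail [Tail [Tail c] [Tail c]] [Tail c]] [Tail c]]]
  [Tail [Tail [Tail c] [Tail c]] [Tail [Tail c] [Tail [Tail c] [Tail c]]]]

14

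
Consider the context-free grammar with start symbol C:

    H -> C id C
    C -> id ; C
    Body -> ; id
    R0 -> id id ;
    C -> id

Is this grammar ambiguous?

Only C is reachable from C; ignoring the rest: Right-recursive list with a separator: after each atom, whether the separator follows determines the rule. One parse per string.

Unambiguous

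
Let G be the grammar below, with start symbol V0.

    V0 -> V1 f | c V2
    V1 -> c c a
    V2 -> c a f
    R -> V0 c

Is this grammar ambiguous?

Ambiguous

Witness: c c a f

Derivation 1: V0 ⇒ V1 f ⇒ c c a f
Derivation 2: V0 ⇒ c V2 ⇒ c c a f

Two distinct leftmost derivations for the same string.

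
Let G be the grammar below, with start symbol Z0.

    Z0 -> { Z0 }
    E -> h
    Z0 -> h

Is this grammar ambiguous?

Only Z0 is reachable from Z0; ignoring the rest: L(Z0) is { openⁿ atom closeⁿ : n ≥ 0 }. The bracket depth fixes n, and the derivation is forced at every step.

Unambiguous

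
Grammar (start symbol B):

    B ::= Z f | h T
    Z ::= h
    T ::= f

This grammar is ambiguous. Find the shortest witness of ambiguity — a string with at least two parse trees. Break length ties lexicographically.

h f

length 2: h f has 2 parse trees

Two derivations of h f:
  B ⇒ Z f ⇒ h f
  B ⇒ h T ⇒ h f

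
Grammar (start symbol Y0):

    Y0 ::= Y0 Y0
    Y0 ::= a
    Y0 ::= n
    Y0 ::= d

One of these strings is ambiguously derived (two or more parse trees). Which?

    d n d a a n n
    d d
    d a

d n d a a n n

d n d a a n n: 132 trees
d d: 1 tree
d a: 1 tree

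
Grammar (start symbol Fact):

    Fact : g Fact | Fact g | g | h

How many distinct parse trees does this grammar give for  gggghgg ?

15

Parse trees for gggghgg (showing first 6 of 15):
  [Fact g [Fact g [Fact g [Fact g [Fact [Fact [Fact h] g] g]]]]]
  [Fact g [Fact g [Fact g [Fact [Fact g [Fact [Fact h] g]] g]]]]
  [Fact g [Fact g [Fact g [Fact [Fact [Fact g [Fact h]] g] g]]]]
  [Fact g [Fact g [Fact [Fact g [Fact g [Fact [Fact h] g]]] g]]]
  [Fact g [Fact g [Fact [Fact g [Fact [Fact g [Fact h]] g]] g]]]
  [Fact g [Fact g [Fact [Fact [Fact g [Fact g [Fact h]]] g] g]]]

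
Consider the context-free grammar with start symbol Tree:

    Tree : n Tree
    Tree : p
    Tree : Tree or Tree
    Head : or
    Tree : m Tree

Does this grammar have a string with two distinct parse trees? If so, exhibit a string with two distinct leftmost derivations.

Ambiguous

Witness: m p or p

Derivation 1: Tree ⇒ Tree or Tree ⇒ m Tree or Tree ⇒ m p or Tree ⇒ m p or p
Derivation 2: Tree ⇒ m Tree ⇒ m Tree or Tree ⇒ m p or Tree ⇒ m p or p

Two distinct leftmost derivations for the same string.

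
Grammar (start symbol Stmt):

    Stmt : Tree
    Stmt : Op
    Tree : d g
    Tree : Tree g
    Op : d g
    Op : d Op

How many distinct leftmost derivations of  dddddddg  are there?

1

Parse trees for dddddddg:
  [Stmt [Op d [Op d [Op d [Op d [Op d [Op d [Op d g]]]]]]]]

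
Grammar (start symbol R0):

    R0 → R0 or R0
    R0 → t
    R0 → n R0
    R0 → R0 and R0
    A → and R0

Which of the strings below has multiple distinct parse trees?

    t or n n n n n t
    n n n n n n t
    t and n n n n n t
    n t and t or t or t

t or n n n n n t: 1 tree
n n n n n n t: 1 tree
t and n n n n n t: 1 tree
n t and t or t or t: 14 trees

n t and t or t or t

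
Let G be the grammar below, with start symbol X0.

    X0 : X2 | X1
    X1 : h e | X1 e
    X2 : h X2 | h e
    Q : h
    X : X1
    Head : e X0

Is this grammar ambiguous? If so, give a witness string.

Ambiguous

Witness: h e

Derivation 1: X0 ⇒ X2 ⇒ h e
Derivation 2: X0 ⇒ X1 ⇒ h e

Two distinct leftmost derivations for the same string.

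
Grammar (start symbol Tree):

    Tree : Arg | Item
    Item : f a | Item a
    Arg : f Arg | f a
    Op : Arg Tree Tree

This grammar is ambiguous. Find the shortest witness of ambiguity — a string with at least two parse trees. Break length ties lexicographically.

length 2: f a has 2 parse trees

Two derivations of f a:
  Tree ⇒ Arg ⇒ f a
  Tree ⇒ Item ⇒ f a

f a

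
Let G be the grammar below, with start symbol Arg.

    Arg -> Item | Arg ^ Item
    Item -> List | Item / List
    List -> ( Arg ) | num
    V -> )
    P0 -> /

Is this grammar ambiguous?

(V, P0 are unreachable from Arg, so their rules don't affect L(Arg).) Arg → Arg ^ Item | Item  ;  Item → Item / List | List  — a left-associative chain with List at the bottom. Each string factors uniquely by precedence.

Unambiguous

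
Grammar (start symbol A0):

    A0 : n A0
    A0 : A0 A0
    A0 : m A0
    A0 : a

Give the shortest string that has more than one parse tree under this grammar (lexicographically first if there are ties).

a a a

length 1: no string has ≥2 trees
length 2: no string has ≥2 trees
length 3: a a a has 2 parse trees

Two derivations of a a a:
  A0 ⇒ A0 A0 ⇒ A0 A0 A0 ⇒ a A0 A0 ⇒ a a A0 ⇒ a a a
  A0 ⇒ A0 A0 ⇒ a A0 ⇒ a A0 A0 ⇒ a a A0 ⇒ a a a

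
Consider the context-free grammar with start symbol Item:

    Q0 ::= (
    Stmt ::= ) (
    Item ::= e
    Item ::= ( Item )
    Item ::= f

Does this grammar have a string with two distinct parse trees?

Unambiguous

(Q0, Stmt are unreachable from Item, so their rules don't affect L(Item).) L(Item) is { openⁿ atom closeⁿ : n ≥ 0 }. The bracket depth fixes n, and the derivation is forced at every step.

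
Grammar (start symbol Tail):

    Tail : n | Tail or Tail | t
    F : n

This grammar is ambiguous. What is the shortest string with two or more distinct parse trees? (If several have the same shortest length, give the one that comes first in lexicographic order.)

n or n or n

length 1: no string has ≥2 trees
length 3: no string has ≥2 trees
length 5: n or n or n has 2 parse trees

Two derivations of n or n or n:
  Tail ⇒ Tail or Tail ⇒ n or Tail ⇒ n or Tail or Tail ⇒ n or n or Tail ⇒ n or n or n
  Tail ⇒ Tail or Tail ⇒ Tail or Tail or Tail ⇒ n or Tail or Tail ⇒ n or n or Tail ⇒ n or n or n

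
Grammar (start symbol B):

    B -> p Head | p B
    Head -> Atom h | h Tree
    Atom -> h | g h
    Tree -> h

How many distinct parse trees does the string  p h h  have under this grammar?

2

Parse trees for p h h:
  [B p [Head [Atom h] h]]
  [B p [Head h [Tree h]]]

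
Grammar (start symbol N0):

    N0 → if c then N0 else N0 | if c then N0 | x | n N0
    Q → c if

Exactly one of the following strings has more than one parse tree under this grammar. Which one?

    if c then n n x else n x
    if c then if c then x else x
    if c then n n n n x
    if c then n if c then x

if c then if c then x else x

if c then n n x else n x: 1 tree
if c then if c then x else x: 2 trees
if c then n n n n x: 1 tree
if c then n if c then x: 1 tree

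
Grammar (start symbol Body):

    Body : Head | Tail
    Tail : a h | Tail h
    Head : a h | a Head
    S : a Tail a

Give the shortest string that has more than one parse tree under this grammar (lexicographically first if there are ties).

length 2: a h has 2 parse trees

Two derivations of a h:
  Body ⇒ Head ⇒ a h
  Body ⇒ Tail ⇒ a h

a h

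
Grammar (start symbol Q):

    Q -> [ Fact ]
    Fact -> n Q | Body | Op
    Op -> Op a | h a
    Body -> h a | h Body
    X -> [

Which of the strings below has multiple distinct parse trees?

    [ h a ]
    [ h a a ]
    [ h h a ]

[ h a ]: 2 trees
[ h a a ]: 1 tree
[ h h a ]: 1 tree

[ h a ]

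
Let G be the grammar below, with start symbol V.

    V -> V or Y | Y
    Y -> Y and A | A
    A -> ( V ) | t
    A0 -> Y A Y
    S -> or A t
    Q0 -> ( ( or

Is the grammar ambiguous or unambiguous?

Unambiguous

(A0, S, Q0 are unreachable from V, so their rules don't affect L(V).) V → V or Y | Y  ;  Y → Y and A | A  — a left-associative chain with A at the bottom. Each string factors uniquely by precedence.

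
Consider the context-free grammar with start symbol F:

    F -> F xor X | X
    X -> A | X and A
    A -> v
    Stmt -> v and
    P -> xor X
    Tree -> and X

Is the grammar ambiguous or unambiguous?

Only F, X, A are reachable from F; ignoring the rest: The grammar is stratified — F handles 'xor' (left-recursive), X handles 'and', A atoms. Each operator has a fixed associativity and precedence level, so every string has one parse.

Unambiguous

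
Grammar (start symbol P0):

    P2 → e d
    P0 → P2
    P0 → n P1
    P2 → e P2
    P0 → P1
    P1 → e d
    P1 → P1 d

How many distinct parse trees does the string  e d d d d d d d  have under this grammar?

1

Parse trees for e d d d d d d d:
  [P0 [P1 [P1 [P1 [P1 [P1 [P1 [P1 e d] d] d] d] d] d] d]]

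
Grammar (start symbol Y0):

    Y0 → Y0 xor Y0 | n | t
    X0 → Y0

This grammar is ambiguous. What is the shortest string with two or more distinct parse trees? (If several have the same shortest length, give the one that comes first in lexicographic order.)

length 1: no string has ≥2 trees
length 3: no string has ≥2 trees
length 5: n xor n xor n has 2 parse trees

Two derivations of n xor n xor n:
  Y0 ⇒ Y0 xor Y0 ⇒ Y0 xor Y0 xor Y0 ⇒ n xor Y0 xor Y0 ⇒ n xor n xor Y0 ⇒ n xor n xor n
  Y0 ⇒ Y0 xor Y0 ⇒ n xor Y0 ⇒ n xor Y0 xor Y0 ⇒ n xor n xor Y0 ⇒ n xor n xor n

n xor n xor n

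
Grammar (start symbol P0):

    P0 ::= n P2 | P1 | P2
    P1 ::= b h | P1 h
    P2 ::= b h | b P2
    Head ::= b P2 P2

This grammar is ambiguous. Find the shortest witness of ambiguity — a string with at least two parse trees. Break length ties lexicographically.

length 2: b h has 2 parse trees

Two derivations of b h:
  P0 ⇒ P1 ⇒ b h
  P0 ⇒ P2 ⇒ b h

b h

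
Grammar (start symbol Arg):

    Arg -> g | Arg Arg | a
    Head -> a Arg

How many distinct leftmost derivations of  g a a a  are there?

Parse trees for g a a a:
  [Arg [Arg g] [Arg [Arg a] [Arg [Arg a] [Arg a]]]]
  [Arg [Arg g] [Arg [Arg [Arg a] [Arg a]] [Arg a]]]
  [Arg [Arg [Arg g] [Arg a]] [Arg [Arg a] [Arg a]]]
  [Arg [Arg [Arg g] [Arg [Arg a] [Arg a]]] [Arg a]]
  [Arg [Arg [Arg [Arg g] [Arg a]] [Arg a]] [Arg a]]

5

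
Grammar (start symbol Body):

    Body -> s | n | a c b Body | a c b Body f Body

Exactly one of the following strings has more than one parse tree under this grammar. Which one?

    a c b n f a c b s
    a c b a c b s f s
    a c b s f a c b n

a c b n f a c b s: 1 tree
a c b a c b s f s: 2 trees
a c b s f a c b n: 1 tree

a c b a c b s f s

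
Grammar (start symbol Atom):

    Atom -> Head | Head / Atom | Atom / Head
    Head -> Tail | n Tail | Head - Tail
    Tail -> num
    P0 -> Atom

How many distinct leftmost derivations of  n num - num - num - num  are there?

1

Parse trees for n num - num - num - num:
  [Atom [Head [Head [Head [Head n [Tail num]] - [Tail num]] - [Tail num]] - [Tail num]]]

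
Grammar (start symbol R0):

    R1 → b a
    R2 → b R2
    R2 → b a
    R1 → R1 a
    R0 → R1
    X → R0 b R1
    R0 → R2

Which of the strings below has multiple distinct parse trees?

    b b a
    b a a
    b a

b b a: 1 tree
b a a: 1 tree
b a: 2 trees

b a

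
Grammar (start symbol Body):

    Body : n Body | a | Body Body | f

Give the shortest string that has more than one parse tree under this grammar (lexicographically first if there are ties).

a a a

length 1: no string has ≥2 trees
length 2: no string has ≥2 trees
length 3: a a a has 2 parse trees

Two derivations of a a a:
  Body ⇒ Body Body ⇒ a Body ⇒ a Body Body ⇒ a a Body ⇒ a a a
  Body ⇒ Body Body ⇒ Body Body Body ⇒ a Body Body ⇒ a a Body ⇒ a a a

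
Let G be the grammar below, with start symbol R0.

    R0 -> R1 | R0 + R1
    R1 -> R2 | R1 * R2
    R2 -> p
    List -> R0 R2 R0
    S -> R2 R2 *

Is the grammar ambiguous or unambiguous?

Only R0, R1, R2 are reachable from R0; ignoring the rest: R0 → R0 + R1 | R1  ;  R1 → R1 * R2 | R2  — a left-associative chain with R2 at the bottom. Each string factors uniquely by precedence.

Unambiguous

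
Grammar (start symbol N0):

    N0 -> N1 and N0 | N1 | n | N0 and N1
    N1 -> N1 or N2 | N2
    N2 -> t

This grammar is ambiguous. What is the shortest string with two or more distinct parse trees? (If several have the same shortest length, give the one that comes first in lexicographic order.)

t and t

length 1: no string has ≥2 trees
length 3: t and t has 2 parse trees

Two derivations of t and t:
  N0 ⇒ N1 and N0 ⇒ N2 and N0 ⇒ t and N0 ⇒ t and N1 ⇒ t and N2 ⇒ t and t
  N0 ⇒ N0 and N1 ⇒ N1 and N1 ⇒ N2 and N1 ⇒ t and N1 ⇒ t and N2 ⇒ t and t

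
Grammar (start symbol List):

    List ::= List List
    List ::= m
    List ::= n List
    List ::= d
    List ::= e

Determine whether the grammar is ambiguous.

Ambiguous

Witness: d d d

Derivation 1: List ⇒ List List ⇒ List List List ⇒ d List List ⇒ d d List ⇒ d d d
Derivation 2: List ⇒ List List ⇒ d List ⇒ d List List ⇒ d d List ⇒ d d d

Two distinct leftmost derivations for the same string.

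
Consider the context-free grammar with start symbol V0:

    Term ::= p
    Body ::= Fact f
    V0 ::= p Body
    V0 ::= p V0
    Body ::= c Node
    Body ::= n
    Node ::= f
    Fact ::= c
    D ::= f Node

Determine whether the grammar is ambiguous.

Ambiguous

Witness: p c f

Derivation 1: V0 ⇒ p Body ⇒ p Fact f ⇒ p c f
Derivation 2: V0 ⇒ p Body ⇒ p c Node ⇒ p c f

Two distinct leftmost derivations for the same string.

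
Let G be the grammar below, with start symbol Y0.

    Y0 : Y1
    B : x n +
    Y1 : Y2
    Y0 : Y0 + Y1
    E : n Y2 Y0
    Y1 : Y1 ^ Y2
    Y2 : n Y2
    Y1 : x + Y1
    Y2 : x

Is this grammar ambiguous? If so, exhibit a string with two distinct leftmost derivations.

Witness: x + x

Derivation 1: Y0 ⇒ Y1 ⇒ x + Y1 ⇒ x + Y2 ⇒ x + x
Derivation 2: Y0 ⇒ Y0 + Y1 ⇒ Y1 + Y1 ⇒ Y2 + Y1 ⇒ x + Y1 ⇒ x + Y2 ⇒ x + x

Two distinct leftmost derivations for the same string.

Ambiguous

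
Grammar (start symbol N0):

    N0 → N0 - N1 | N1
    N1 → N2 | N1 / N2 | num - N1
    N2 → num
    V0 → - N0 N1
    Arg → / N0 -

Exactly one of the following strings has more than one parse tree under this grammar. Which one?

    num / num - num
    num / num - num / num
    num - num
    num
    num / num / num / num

num - num

num / num - num: 1 tree
num / num - num / num: 1 tree
num - num: 2 trees
num: 1 tree
num / num / num / num: 1 tree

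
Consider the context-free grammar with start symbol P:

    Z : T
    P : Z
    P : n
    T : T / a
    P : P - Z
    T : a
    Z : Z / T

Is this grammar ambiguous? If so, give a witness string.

Witness: a / a

Derivation 1: P ⇒ Z ⇒ T ⇒ T / a ⇒ a / a
Derivation 2: P ⇒ Z ⇒ Z / T ⇒ T / T ⇒ a / T ⇒ a / a

Two distinct leftmost derivations for the same string.

Ambiguous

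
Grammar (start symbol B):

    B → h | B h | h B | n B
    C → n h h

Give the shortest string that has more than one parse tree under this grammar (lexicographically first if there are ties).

h h

length 1: no string has ≥2 trees
length 2: h h has 2 parse trees

Two derivations of h h:
  B ⇒ B h ⇒ h h
  B ⇒ h B ⇒ h h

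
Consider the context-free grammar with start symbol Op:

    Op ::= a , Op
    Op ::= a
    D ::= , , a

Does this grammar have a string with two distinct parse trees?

Unambiguous

(D is unreachable from Op, so its rules don't affect L(Op).) Right-recursive list with a separator: after each atom, whether the separator follows determines the rule. One parse per string.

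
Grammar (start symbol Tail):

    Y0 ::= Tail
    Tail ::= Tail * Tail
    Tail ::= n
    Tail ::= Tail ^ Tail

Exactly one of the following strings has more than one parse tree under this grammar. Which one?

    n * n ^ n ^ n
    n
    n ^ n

n * n ^ n ^ n: 5 trees
n: 1 tree
n ^ n: 1 tree

n * n ^ n ^ n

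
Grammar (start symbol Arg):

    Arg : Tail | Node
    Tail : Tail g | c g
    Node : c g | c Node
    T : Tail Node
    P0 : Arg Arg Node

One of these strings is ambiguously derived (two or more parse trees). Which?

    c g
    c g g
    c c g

c g: 2 trees
c g g: 1 tree
c c g: 1 tree

c g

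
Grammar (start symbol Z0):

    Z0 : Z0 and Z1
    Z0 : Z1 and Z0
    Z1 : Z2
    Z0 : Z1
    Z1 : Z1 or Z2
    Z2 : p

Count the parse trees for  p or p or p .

1

Parse trees for p or p or p:
  [Z0 [Z1 [Z1 [Z1 [Z2 p]] or [Z2 p]] or [Z2 p]]]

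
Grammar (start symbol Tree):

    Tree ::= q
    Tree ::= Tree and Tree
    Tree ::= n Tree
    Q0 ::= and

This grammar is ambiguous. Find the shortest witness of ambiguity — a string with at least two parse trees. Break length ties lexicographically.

n q and q

length 1: no string has ≥2 trees
length 2: no string has ≥2 trees
length 3: no string has ≥2 trees
length 4: n q and q has 2 parse trees

Two derivations of n q and q:
  Tree ⇒ Tree and Tree ⇒ n Tree and Tree ⇒ n q and Tree ⇒ n q and q
  Tree ⇒ n Tree ⇒ n Tree and Tree ⇒ n q and Tree ⇒ n q and q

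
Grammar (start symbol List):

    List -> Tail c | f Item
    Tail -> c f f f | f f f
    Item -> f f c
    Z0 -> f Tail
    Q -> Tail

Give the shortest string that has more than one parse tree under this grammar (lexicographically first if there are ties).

length 4: f f f c has 2 parse trees

Two derivations of f f f c:
  List ⇒ Tail c ⇒ f f f c
  List ⇒ f Item ⇒ f f f c

f f f c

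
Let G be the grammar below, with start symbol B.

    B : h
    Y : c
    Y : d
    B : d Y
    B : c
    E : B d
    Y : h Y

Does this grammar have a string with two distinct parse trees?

Only B, Y are reachable from B; ignoring the rest: Each reachable nonterminal has at most one production per leading terminal, and all productions are right-linear; the derivation is determined token-by-token.

Unambiguous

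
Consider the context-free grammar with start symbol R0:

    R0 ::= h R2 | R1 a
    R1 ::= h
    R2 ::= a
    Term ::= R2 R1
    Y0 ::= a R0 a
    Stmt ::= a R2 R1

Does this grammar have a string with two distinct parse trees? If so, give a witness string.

Ambiguous

Witness: h a

Derivation 1: R0 ⇒ h R2 ⇒ h a
Derivation 2: R0 ⇒ R1 a ⇒ h a

Two distinct leftmost derivations for the same string.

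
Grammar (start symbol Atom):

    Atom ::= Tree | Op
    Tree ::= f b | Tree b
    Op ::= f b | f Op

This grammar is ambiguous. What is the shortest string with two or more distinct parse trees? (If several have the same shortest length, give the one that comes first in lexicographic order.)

length 2: f b has 2 parse trees

Two derivations of f b:
  Atom ⇒ Tree ⇒ f b
  Atom ⇒ Op ⇒ f b

f b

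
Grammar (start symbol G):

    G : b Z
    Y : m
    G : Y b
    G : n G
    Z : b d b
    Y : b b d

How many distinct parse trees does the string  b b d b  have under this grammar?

Parse trees for b b d b:
  [G b [Z b d b]]
  [G [Y b b d] b]

2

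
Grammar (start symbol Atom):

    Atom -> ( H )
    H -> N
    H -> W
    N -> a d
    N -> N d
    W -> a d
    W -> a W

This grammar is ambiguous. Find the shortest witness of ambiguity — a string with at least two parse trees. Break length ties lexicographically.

length 4: ( a d ) has 2 parse trees

Two derivations of ( a d ):
  Atom ⇒ ( H ) ⇒ ( N ) ⇒ ( a d )
  Atom ⇒ ( H ) ⇒ ( W ) ⇒ ( a d )

( a d )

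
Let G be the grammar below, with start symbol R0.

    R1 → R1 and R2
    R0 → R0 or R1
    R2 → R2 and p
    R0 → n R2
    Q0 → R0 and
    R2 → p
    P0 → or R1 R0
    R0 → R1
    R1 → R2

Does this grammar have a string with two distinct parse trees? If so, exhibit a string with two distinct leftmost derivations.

Witness: p and p

Derivation 1: R0 ⇒ R1 ⇒ R1 and R2 ⇒ R2 and R2 ⇒ p and R2 ⇒ p and p
Derivation 2: R0 ⇒ R1 ⇒ R2 ⇒ R2 and p ⇒ p and p

Two distinct leftmost derivations for the same string.

Ambiguous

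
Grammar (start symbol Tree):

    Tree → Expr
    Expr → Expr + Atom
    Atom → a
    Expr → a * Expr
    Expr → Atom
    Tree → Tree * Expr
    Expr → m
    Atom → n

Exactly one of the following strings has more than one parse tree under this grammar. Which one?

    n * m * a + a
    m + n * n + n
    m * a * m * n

m * a * m * n

n * m * a + a: 1 tree
m + n * n + n: 1 tree
m * a * m * n: 2 trees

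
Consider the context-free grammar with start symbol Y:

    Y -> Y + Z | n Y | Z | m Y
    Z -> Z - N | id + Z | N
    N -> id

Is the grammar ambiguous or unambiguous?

Ambiguous

Witness: id + id

Derivation 1: Y ⇒ Y + Z ⇒ Z + Z ⇒ N + Z ⇒ id + Z ⇒ id + N ⇒ id + id
Derivation 2: Y ⇒ Z ⇒ id + Z ⇒ id + N ⇒ id + id

Two distinct leftmost derivations for the same string.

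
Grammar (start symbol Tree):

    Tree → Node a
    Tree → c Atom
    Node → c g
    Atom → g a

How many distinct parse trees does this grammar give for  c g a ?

Parse trees for c g a:
  [Tree [Node c g] a]
  [Tree c [Atom g a]]

2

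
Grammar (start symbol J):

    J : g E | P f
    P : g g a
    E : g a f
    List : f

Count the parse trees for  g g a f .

2

Parse trees for g g a f:
  [J g [E g a f]]
  [J [P g g a] f]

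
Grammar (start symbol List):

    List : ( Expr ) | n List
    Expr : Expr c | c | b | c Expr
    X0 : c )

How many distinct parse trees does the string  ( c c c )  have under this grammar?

4

Parse trees for ( c c c ):
  [List ( [Expr [Expr [Expr c] c] c] )]
  [List ( [Expr [Expr c [Expr c]] c] )]
  [List ( [Expr c [Expr [Expr c] c]] )]
  [List ( [Expr c [Expr c [Expr c]]] )]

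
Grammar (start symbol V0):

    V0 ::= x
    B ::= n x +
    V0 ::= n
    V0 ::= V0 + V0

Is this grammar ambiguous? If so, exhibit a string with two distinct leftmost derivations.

Witness: n + n + n

Derivation 1: V0 ⇒ V0 + V0 ⇒ n + V0 ⇒ n + V0 + V0 ⇒ n + n + V0 ⇒ n + n + n
Derivation 2: V0 ⇒ V0 + V0 ⇒ V0 + V0 + V0 ⇒ n + V0 + V0 ⇒ n + n + V0 ⇒ n + n + n

Two distinct leftmost derivations for the same string.

Ambiguous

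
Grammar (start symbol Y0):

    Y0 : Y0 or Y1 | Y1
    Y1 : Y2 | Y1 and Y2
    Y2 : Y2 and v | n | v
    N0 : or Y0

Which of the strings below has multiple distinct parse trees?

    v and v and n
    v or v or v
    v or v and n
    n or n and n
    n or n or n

v and v and n

v and v and n: 2 trees
v or v or v: 1 tree
v or v and n: 1 tree
n or n and n: 1 tree
n or n or n: 1 tree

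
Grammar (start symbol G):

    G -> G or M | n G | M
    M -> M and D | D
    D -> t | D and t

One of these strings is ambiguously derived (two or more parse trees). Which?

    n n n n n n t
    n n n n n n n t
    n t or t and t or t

n t or t and t or t

n n n n n n t: 1 tree
n n n n n n n t: 1 tree
n t or t and t or t: 6 trees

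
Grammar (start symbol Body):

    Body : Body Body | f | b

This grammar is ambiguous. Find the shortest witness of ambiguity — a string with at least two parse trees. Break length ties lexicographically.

b b b

length 1: no string has ≥2 trees
length 2: no string has ≥2 trees
length 3: b b b has 2 parse trees

Two derivations of b b b:
  Body ⇒ Body Body ⇒ Body Body Body ⇒ b Body Body ⇒ b b Body ⇒ b b b
  Body ⇒ Body Body ⇒ b Body ⇒ b Body Body ⇒ b b Body ⇒ b b b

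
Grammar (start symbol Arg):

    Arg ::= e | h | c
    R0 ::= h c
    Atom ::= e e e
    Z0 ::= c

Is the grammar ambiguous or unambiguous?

Unambiguous

Only Arg is reachable from Arg; ignoring the rest: Restricted to the reachable nonterminals, every rule has the form A → t or A → t B, and no two rules for the same A share a first terminal. The grammar encodes a DFA — one run per string.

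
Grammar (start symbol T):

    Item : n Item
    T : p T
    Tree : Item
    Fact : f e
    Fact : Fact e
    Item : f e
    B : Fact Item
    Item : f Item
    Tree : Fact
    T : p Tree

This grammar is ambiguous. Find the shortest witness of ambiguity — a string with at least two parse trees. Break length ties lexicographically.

p f e

length 3: p f e has 2 parse trees

Two derivations of p f e:
  T ⇒ p Tree ⇒ p Item ⇒ p f e
  T ⇒ p Tree ⇒ p Fact ⇒ p f e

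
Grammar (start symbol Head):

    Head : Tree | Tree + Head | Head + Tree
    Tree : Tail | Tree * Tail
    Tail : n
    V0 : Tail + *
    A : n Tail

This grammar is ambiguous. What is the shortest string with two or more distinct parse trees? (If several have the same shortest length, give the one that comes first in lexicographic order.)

length 1: no string has ≥2 trees
length 3: n + n has 2 parse trees

Two derivations of n + n:
  Head ⇒ Tree + Head ⇒ Tail + Head ⇒ n + Head ⇒ n + Tree ⇒ n + Tail ⇒ n + n
  Head ⇒ Head + Tree ⇒ Tree + Tree ⇒ Tail + Tree ⇒ n + Tree ⇒ n + Tail ⇒ n + n

n + n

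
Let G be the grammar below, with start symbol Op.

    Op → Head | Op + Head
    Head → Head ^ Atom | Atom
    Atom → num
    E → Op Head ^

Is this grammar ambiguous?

Unambiguous

Only Op, Head, Atom are reachable from Op; ignoring the rest: Op → Op + Head | Head  ;  Head → Head ^ Atom | Atom  — a left-associative chain with Atom at the bottom. Each string factors uniquely by precedence.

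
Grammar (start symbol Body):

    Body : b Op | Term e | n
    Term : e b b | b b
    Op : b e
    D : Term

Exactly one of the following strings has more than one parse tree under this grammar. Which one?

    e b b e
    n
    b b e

b b e

e b b e: 1 tree
n: 1 tree
b b e: 2 trees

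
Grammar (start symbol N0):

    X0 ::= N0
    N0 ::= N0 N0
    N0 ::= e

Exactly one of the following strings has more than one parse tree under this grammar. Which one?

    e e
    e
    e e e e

e e: 1 tree
e: 1 tree
e e e e: 5 trees

e e e e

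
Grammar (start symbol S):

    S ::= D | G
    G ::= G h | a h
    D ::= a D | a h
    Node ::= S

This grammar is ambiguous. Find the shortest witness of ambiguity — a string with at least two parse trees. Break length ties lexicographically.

a h

length 2: a h has 2 parse trees

Two derivations of a h:
  S ⇒ D ⇒ a h
  S ⇒ G ⇒ a h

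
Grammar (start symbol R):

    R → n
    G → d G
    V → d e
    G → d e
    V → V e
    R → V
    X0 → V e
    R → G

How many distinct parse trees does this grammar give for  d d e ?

Parse trees for d d e:
  [R [G d [G d e]]]

1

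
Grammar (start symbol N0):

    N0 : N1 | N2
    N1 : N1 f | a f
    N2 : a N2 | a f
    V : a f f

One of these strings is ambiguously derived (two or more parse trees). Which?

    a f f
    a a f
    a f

a f

a f f: 1 tree
a a f: 1 tree
a f: 2 trees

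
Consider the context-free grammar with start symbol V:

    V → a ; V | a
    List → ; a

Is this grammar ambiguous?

Unambiguous

(List is unreachable from V, so its rules don't affect L(V).) The reachable grammar is A → atom sep A | atom. Each atom is followed by either the separator (recurse) or end-of-string (stop) — no choice point.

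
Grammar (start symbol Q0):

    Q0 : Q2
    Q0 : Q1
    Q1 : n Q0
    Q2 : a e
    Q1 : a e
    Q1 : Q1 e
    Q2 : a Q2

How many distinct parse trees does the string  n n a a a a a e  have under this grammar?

Parse trees for n n a a a a a e:
  [Q0 [Q1 n [Q0 [Q1 n [Q0 [Q2 a [Q2 a [Q2 a [Q2 a [Q2 a e]]]]]]]]]]

1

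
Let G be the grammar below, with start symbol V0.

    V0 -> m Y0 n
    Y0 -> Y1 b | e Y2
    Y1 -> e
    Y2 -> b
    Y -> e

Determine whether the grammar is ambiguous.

Witness: m e b n

Derivation 1: V0 ⇒ m Y0 n ⇒ m Y1 b n ⇒ m e b n
Derivation 2: V0 ⇒ m Y0 n ⇒ m e Y2 n ⇒ m e b n

Two distinct leftmost derivations for the same string.

Ambiguous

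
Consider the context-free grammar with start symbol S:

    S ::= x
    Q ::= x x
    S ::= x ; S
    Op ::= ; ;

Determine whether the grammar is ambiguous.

Unambiguous

Only S is reachable from S; ignoring the rest: Right-recursive list with a separator: after each atom, whether the separator follows determines the rule. One parse per string.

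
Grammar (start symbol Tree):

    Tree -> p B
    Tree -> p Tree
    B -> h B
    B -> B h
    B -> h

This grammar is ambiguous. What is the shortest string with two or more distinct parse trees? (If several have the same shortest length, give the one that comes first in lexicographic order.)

length 2: no string has ≥2 trees
length 3: p h h has 2 parse trees

Two derivations of p h h:
  Tree ⇒ p B ⇒ p h B ⇒ p h h
  Tree ⇒ p B ⇒ p B h ⇒ p h h

p h h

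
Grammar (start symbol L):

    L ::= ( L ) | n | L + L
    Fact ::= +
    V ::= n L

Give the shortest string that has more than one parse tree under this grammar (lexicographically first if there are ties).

length 1: no string has ≥2 trees
length 3: no string has ≥2 trees
length 5: n + n + n has 2 parse trees

Two derivations of n + n + n:
  L ⇒ L + L ⇒ n + L ⇒ n + L + L ⇒ n + n + L ⇒ n + n + n
  L ⇒ L + L ⇒ L + L + L ⇒ n + L + L ⇒ n + n + L ⇒ n + n + n

n + n + n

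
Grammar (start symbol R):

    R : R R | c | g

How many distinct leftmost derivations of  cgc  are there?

Parse trees for cgc:
  [R [R c] [R [R g] [R c]]]
  [R [R [R c] [R g]] [R c]]

2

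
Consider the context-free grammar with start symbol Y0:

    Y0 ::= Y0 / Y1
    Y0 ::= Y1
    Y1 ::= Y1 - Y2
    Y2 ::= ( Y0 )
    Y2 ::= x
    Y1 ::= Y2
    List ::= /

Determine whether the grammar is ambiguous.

Only Y0, Y1, Y2 are reachable from Y0; ignoring the rest: The grammar is stratified — Y0 handles '/' (left-recursive), Y1 handles '-', Y2 atoms. Each operator has a fixed associativity and precedence level, so every string has one parse.

Unambiguous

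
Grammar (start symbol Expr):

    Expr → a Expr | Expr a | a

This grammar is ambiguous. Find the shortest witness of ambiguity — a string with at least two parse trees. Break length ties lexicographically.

length 1: no string has ≥2 trees
length 2: a a has 2 parse trees

Two derivations of a a:
  Expr ⇒ a Expr ⇒ a a
  Expr ⇒ Expr a ⇒ a a

a a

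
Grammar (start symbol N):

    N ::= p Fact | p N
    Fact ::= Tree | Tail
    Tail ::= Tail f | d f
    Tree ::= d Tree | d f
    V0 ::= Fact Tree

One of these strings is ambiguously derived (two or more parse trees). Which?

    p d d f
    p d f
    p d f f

p d f

p d d f: 1 tree
p d f: 2 trees
p d f f: 1 tree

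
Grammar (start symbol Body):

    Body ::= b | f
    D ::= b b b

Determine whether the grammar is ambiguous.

(D is unreachable from Body, so its rules don't affect L(Body).) The reachable rules are right-linear with at most one rule per (nonterminal, next-terminal) pair. Each input token forces the next rule, so parsing is deterministic.

Unambiguous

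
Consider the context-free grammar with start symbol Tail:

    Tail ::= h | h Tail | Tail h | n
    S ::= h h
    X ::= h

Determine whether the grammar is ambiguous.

Ambiguous

Witness: h h

Derivation 1: Tail ⇒ h Tail ⇒ h h
Derivation 2: Tail ⇒ Tail h ⇒ h h

Two distinct leftmost derivations for the same string.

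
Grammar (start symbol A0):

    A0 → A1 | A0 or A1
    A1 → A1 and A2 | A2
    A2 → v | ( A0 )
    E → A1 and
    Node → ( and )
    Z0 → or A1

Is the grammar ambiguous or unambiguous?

(E, Node, Z0 are unreachable from A0, so their rules don't affect L(A0).) This is a standard precedence ladder (A0 over A1 over A2), with each level left-recursive on its own operator ('or' at A0, 'and' at A1). That structure is LR(1), hence unambiguous.

Unambiguous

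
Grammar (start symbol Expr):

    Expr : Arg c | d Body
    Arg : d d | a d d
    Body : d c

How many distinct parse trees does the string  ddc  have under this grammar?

2

Parse trees for ddc:
  [Expr [Arg d d] c]
  [Expr d [Body d c]]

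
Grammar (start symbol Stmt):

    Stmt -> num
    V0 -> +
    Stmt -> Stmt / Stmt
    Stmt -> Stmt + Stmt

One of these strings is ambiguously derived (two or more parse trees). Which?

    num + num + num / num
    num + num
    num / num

num + num + num / num: 5 trees
num + num: 1 tree
num / num: 1 tree

num + num + num / num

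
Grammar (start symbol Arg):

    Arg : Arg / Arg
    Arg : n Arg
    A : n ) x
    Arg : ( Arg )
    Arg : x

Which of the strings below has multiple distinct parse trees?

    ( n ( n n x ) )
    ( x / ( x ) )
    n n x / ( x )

n n x / ( x )

( n ( n n x ) ): 1 tree
( x / ( x ) ): 1 tree
n n x / ( x ): 3 trees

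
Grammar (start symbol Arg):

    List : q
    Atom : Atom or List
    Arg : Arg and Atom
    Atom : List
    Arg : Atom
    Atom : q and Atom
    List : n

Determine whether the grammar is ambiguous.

Witness: q and n

Derivation 1: Arg ⇒ Arg and Atom ⇒ Atom and Atom ⇒ List and Atom ⇒ q and Atom ⇒ q and List ⇒ q and n
Derivation 2: Arg ⇒ Atom ⇒ q and Atom ⇒ q and List ⇒ q and n

Two distinct leftmost derivations for the same string.

Ambiguous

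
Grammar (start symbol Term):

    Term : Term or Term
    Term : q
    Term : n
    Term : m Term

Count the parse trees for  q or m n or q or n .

Parse trees for q or m n or q or n (showing first 6 of 9):
  [Term [Term q] or [Term [Term m [Term n]] or [Term [Term q] or [Term n]]]]
  [Term [Term q] or [Term [Term [Term m [Term n]] or [Term q]] or [Term n]]]
  [Term [Term q] or [Term [Term m [Term [Term n] or [Term q]]] or [Term n]]]
  [Term [Term q] or [Term m [Term [Term n] or [Term [Term q] or [Term n]]]]]
  [Term [Term q] or [Term m [Term [Term [Term n] or [Term q]] or [Term n]]]]
  [Term [Term [Term q] or [Term m [Term n]]] or [Term [Term q] or [Term n]]]

9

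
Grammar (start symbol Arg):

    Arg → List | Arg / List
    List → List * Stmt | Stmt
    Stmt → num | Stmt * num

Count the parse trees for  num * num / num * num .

4

Parse trees for num * num / num * num:
  [Arg [Arg [List [List [Stmt num]] * [Stmt num]]] / [List [List [Stmt num]] * [Stmt num]]]
  [Arg [Arg [List [List [Stmt num]] * [Stmt num]]] / [List [Stmt [Stmt num] * num]]]
  [Arg [Arg [List [Stmt [Stmt num] * num]]] / [List [List [Stmt num]] * [Stmt num]]]
  [Arg [Arg [List [Stmt [Stmt num] * num]]] / [List [Stmt [Stmt num] * num]]]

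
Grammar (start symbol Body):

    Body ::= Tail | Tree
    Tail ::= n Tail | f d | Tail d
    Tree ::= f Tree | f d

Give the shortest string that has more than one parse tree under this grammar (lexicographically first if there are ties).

length 2: f d has 2 parse trees

Two derivations of f d:
  Body ⇒ Tail ⇒ f d
  Body ⇒ Tree ⇒ f d

f d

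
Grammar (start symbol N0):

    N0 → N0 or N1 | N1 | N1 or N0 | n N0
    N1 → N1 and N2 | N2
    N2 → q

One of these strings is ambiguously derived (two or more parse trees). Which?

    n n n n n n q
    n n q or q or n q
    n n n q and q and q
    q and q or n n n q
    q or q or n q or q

n n n n n n q: 1 tree
n n q or q or n q: 1 tree
n n n q and q and q: 1 tree
q and q or n n n q: 1 tree
q or q or n q or q: 5 trees

q or q or n q or q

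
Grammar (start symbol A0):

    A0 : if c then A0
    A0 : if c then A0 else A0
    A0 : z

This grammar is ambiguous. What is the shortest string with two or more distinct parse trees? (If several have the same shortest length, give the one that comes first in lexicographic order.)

if c then if c then z else z

length 1: no string has ≥2 trees
length 4: no string has ≥2 trees
length 6: no string has ≥2 trees
length 7: no string has ≥2 trees
length 9: if c then if c then z else z has 2 parse trees

Two derivations of if c then if c then z else z:
  A0 ⇒ if c then A0 ⇒ if c then if c then A0 else A0 ⇒ if c then if c then z else A0 ⇒ if c then if c then z else z
  A0 ⇒ if c then A0 else A0 ⇒ if c then if c then A0 else A0 ⇒ if c then if c then z else A0 ⇒ if c then if c then z else z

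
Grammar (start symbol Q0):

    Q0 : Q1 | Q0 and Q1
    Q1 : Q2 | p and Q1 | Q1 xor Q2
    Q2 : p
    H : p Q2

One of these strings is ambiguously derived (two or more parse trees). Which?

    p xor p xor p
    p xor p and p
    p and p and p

p xor p xor p: 1 tree
p xor p and p: 1 tree
p and p and p: 4 trees

p and p and p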